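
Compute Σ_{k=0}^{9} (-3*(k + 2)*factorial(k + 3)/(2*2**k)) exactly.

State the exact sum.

t_(k+1)/t_k = (k + 3)*(k + 4)/(2*(k + 2)).
Take A(k)=k/2 + 2, B(k)=1, C(k)=k + 2.
Key eq: (k/2 + 2)·f(k+1) = (1)·f(k) + (k + 2).
deg f ≤ 0 (via 1,0,1).
Solve for f: f(k) = 2 (degree 0 ≤ 0).
So s_k = (B(k−1)f/C)·t_k = (2/(k + 2))·t_k = -3*factorial(k + 3)/2**k.
Check: Δs_k = -3*(k + 2)*factorial(k + 3)/(2*2**k). ✓
Telescoping: Σ = s_(10) − s_(0) = -18243225 − (-18) = -18243207.

Σ = -18243207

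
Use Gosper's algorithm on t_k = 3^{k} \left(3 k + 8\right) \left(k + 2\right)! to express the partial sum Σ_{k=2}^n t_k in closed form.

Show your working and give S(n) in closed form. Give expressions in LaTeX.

r(k) = 3*(k + 3)*(3*k + 11)/(3*k + 8) after simplifying.
So A=3*k + 9 and B=1, with C=k + 8/3.
f must satisfy (3*k + 9)·f(k+1) − (1)·f(k) = k + 8/3.
Degrees (1,0,1) ⇒ d ≤ 0.
A polynomial solution: f(k) = 1/3.
So s_k = (B(k−1)f/C)·t_k = (1/(3*k + 8))·t_k = 3**k*factorial(k + 2).
s_(k+1) − s_k = 3**k*(3*k + 8)*factorial(k + 2) = t_k.
Evaluate: s_(n+1) = 3**(n + 1)*factorial(n + 3); subtract s_(2) = 216 ⇒ S(n) = 3*3**n*factorial(n + 3) - 216.

S(n) = 3 \cdot 3^{n} \left(n + 3\right)! - 216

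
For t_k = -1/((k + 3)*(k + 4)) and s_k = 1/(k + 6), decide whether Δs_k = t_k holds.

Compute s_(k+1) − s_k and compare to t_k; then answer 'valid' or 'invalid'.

Invalid: residual 6*(k + 5)/(k**4 + 20*k**3 + 145*k**2 + 450*k + 504) ≠ 0.

s_(k+1) = 1/(k + 7)
s_(k+1) − s_k = -1/((k + 6)*(k + 7))
(s_(k+1) − s_k) − t_k = 6*(k + 5)/(k**4 + 20*k**3 + 145*k**2 + 450*k + 504)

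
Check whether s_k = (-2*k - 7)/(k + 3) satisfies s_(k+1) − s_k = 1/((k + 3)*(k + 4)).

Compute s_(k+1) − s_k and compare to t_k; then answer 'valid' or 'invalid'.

valid; difference matches t_k

s_(k+1) = (-2*k - 9)/(k + 4)
s_(k+1) − s_k = 1/(k**2 + 7*k + 12)
(s_(k+1) − s_k) − t_k = 0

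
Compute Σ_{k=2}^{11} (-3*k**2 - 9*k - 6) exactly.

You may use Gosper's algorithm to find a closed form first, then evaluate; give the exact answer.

Σ = -2160

Compute t_(k+1)/t_k: get (k + 3)/(k + 1).
Take A(k)=1, B(k)=1, C(k)=k**2 + 3*k + 2.
Need (1)·f(k+1) − (1)·f(k) = k**2 + 3*k + 2.
Bound: deg f ≤ 3.
Solve for f: f(k) = k*(k + 1)*(k + 2)/3 (degree 3 ≤ 3).
So s_k = (B(k−1)f/C)·t_k = (k/3)·t_k = k*(-k**2 - 3*k - 2).
Verify: -3*k**2 - 9*k - 6 matches t_k.
Evaluate s at k=12 and k=2: -2184 and -24; difference -2160.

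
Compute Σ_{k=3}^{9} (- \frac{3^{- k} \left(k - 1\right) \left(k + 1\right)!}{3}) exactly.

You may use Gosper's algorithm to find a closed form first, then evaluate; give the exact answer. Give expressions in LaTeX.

Σ = -492152/729

Compute t_(k+1)/t_k: get k*(k + 2)/(3*(k - 1)).
Normal form (A,B,C) = (k/3 + 2/3, 1, k - 1).
Solve (k/3 + 2/3)·f(k+1) − (1)·f(k) = k - 1.
d = 0 from the (1,0,1) case.
A polynomial solution: f(k) = 3.
Then R = B(k−1)f/C = 3/(k - 1), so s_k = R(k)·t_k = -factorial(k + 1)/3**k.
Check: Δs_k = -(k - 1)*factorial(k + 1)/(3*3**k). ✓
Telescoping: Σ = s_(10) − s_(3) = -492800/729 − (-8/9) = -492152/729.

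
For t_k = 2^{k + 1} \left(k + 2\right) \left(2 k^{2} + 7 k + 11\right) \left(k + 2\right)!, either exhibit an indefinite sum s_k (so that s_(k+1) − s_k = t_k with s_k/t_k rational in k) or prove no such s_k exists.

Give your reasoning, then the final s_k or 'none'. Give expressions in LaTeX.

Ratio r(k) = (k + 3)**2*(14*k + 4*(k + 1)**2 + 36)/((k + 2)*(2*k**2 + 7*k + 11)).
A = 2*k + 6, B = 1, C = k**3 + 11*k**2/2 + 25*k/2 + 11.
Need (2*k + 6)·f(k+1) − (1)·f(k) = k**3 + 11*k**2/2 + 25*k/2 + 11.
d = 2 from the (1,0,3) case.
A polynomial solution: f(k) = (k**2 + k + 2)/2.
Certificate R = B(k−1)f/C = (k**2 + k + 2)/((k + 2)*(2*k**2 + 7*k + 11)) gives s_k = 2**(k + 1)*(k**2 + k + 2)*factorial(k + 2).
Check: Δs_k = 2**(k + 1)*(k + 2)*(2*k**2 + 7*k + 11)*factorial(k + 2). ✓

s_k = 2^{k + 1} \left(k^{2} + k + 2\right) \left(k + 2\right)!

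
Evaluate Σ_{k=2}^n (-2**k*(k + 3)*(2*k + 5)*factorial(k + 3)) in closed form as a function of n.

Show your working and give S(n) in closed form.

S(n) = -2*2**n*n*factorial(n + 4) - 4*2**n*factorial(n + 4) + 1440

Ratio r(k) = (k + 4)**2*(4*k + 14)/((k + 3)*(2*k + 5)).
So A=2*k + 8 and B=1, with C=k**2 + 11*k/2 + 15/2.
Set up (2*k + 8)·f(k+1) − (1)·f(k) − (k**2 + 11*k/2 + 15/2) = 0.
d = 1 from the (1,0,2) case.
Solving with deg f ≤ 1: f(k) = (k + 1)/2.
Then R = B(k−1)f/C = (k + 1)/((k + 3)*(2*k + 5)), so s_k = R(k)·t_k = -2**k*(k + 1)*factorial(k + 3).
Δs = -2**k*(k + 3)*(2*k + 5)*factorial(k + 3), as required.
Σ_(k=2)^n t_k = s_(n+1) − s_(2) = (-2**(n + 1)*(n + 2)*factorial(n + 4)) − (-1440), i.e. -2*2**n*n*factorial(n + 4) - 4*2**n*factorial(n + 4) + 1440.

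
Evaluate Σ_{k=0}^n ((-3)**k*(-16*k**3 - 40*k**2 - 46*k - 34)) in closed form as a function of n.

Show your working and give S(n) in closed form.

S(n) = -12*(-3)**n*n**3 - 39*(-3)**n*n**2 - 45*(-3)**n*n - 30*(-3)**n - 4

r(k) = 3*(-8*k**3 - 44*k**2 - 87*k - 68)/(8*k**3 + 20*k**2 + 23*k + 17) after simplifying.
So A=-3 and B=1, with C=k**3 + 5*k**2/2 + 23*k/8 + 17/8.
Need (-3)·f(k+1) − (1)·f(k) = k**3 + 5*k**2/2 + 23*k/8 + 17/8.
d = 3 from the (0,0,3) case.
Match coefficients ⇒ f(k) = -(k + 1)*(4*k**2 - 3*k + 4)/16.
Certificate R = B(k−1)f/C = -(k + 1)*(4*k**2 - 3*k + 4)/(2*(8*k**3 + 20*k**2 + 23*k + 17)) gives s_k = (-3)**k*(4*k**3 + k**2 + k + 4).
Check: Δs_k = (-3)**k*(-16*k**3 - 40*k**2 - 46*k - 34). ✓
Evaluate: s_(n+1) = (-3)**(n + 1)*(4*n**3 + 13*n**2 + 15*n + 10); subtract s_(0) = 4 ⇒ S(n) = -12*(-3)**n*n**3 - 39*(-3)**n*n**2 - 45*(-3)**n*n - 30*(-3)**n - 4.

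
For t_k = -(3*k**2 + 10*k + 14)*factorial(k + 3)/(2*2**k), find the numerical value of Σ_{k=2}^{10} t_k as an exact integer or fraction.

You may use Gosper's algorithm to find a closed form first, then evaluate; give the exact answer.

Σ = -1447295640

The ratio is (k + 4)*(10*k + 3*(k + 1)**2 + 24)/(2*(3*k**2 + 10*k + 14)).
Normal form (A,B,C) = (k/2 + 2, 1, k**2 + 10*k/3 + 14/3).
f must satisfy (k/2 + 2)·f(k+1) − (1)·f(k) = k**2 + 10*k/3 + 14/3.
d = 1 from the (1,0,2) case.
Match coefficients ⇒ f(k) = 2*(3*k + 1)/3.
Get s_k = R·t_k = -(3*k + 1)*factorial(k + 3)/2**k with R(k) = B(k−1)f(k)/C(k) = 2*(3*k + 1)/(3*k**2 + 10*k + 14).
Δs = -(3*k**2 + 10*k + 14)*factorial(k + 3)/(2*2**k), as required.
Telescoping: Σ = s_(11) − s_(2) = -1447295850 − (-210) = -1447295640.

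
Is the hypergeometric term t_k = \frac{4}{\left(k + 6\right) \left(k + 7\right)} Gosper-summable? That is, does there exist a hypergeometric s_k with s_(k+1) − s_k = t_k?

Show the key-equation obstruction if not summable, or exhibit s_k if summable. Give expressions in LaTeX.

Step 1: r(k) = (k + 6)/(k + 8).
A = k + 6, B = k + 8, C = 1.
Set up (k + 6)·f(k+1) − (k + 7)·f(k) − (1) = 0.
deg f ≤ 1 (via 1,1,0).
Coefficient equations give f(k) = k/6.
R(k) = B(k−1)·f(k)/C(k) = k*(k + 7)/6; s_k = R·t_k = 2*k/(3*(k + 6)).
Check: Δs_k = 4/(k**2 + 13*k + 42). ✓

Yes. s_k = \frac{2 k}{3 \left(k + 6\right)}.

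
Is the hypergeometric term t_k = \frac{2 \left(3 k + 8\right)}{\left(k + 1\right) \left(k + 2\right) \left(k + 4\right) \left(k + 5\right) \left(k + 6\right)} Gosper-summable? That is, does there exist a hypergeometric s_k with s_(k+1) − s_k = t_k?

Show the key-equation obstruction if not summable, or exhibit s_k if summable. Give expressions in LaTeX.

Yes. s_k = \frac{k \left(k^{2} + 10 k + 29\right)}{10 \left(k^{3} + 10 k^{2} + 29 k + 20\right)}.

The ratio is (k + 1)*(k + 4)*(3*k + 11)/((k + 3)*(k + 7)*(3*k + 8)).
Factor: A=k + 1; B=k + 7; C=k**2 + 17*k/3 + 8.
f must satisfy (k + 1)·f(k+1) − (k + 6)·f(k) = k**2 + 17*k/3 + 8.
Degrees (1,1,2) ⇒ d ≤ 5.
Match coefficients ⇒ f(k) = k*(k + 2)*(k + 3)*(k**2 + 10*k + 29)/60.
Get s_k = R·t_k = k*(k**2 + 10*k + 29)/(10*(k**3 + 10*k**2 + 29*k + 20)) with R(k) = B(k−1)f(k)/C(k) = k*(k + 2)*(k + 6)*(k**2 + 10*k + 29)/(20*(3*k + 8)).
Check: Δs_k = 2*(3*k + 8)/(k**5 + 18*k**4 + 121*k**3 + 372*k**2 + 508*k + 240). ✓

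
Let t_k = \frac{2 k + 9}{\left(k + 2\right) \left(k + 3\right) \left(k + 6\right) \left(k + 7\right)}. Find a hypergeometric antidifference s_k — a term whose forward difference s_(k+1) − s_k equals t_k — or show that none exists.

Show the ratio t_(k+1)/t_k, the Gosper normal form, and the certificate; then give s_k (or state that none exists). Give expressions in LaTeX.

The ratio is (k + 2)*(k + 6)*(2*k + 11)/((k + 4)*(k + 8)*(2*k + 9)).
Gosper form: A/B · C(k+1)/C(k) with A=k + 2, B=k + 8, C=k**3 + 27*k**2/2 + 121*k/2 + 90.
Need (k + 2)·f(k+1) − (k + 7)·f(k) = k**3 + 27*k**2/2 + 121*k/2 + 90.
d = 5 from the (1,1,3) case.
A polynomial solution: f(k) = k*(k + 3)*(k + 4)*(k + 5)*(k + 8)/24.
Certificate R = B(k−1)f/C = k*(k + 3)*(k + 7)*(k + 8)/(12*(2*k + 9)) gives s_k = k*(k + 8)/(12*(k**2 + 8*k + 12)).
Verify: (2*k + 9)/(k**4 + 18*k**3 + 113*k**2 + 288*k + 252) matches t_k.

s_k = \frac{k \left(k + 8\right)}{12 \left(k^{2} + 8 k + 12\right)}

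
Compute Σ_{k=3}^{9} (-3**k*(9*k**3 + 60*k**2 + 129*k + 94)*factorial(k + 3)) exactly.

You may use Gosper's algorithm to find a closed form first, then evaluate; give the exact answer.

Ratio r(k) = 3*(9*k**4 + 123*k**3 + 624*k**2 + 1396*k + 1168)/(9*k**3 + 60*k**2 + 129*k + 94).
Gosper form: A/B · C(k+1)/C(k) with A=3*k + 12, B=1, C=k**3 + 20*k**2/3 + 43*k/3 + 94/9.
Need (3*k + 12)·f(k+1) − (1)·f(k) = k**3 + 20*k**2/3 + 43*k/3 + 94/9.
From deg A=1, deg B=0, deg C=3: d=2.
A polynomial solution: f(k) = (3*k**2 + 3*k + 2)/9.
Certificate R = B(k−1)f/C = (3*k**2 + 3*k + 2)/(9*k**3 + 60*k**2 + 129*k + 94) gives s_k = -3**k*(3*k**2 + 3*k + 2)*factorial(k + 3).
Check: Δs_k = -3**k*(9*k**3 + 60*k**2 + 129*k + 94)*factorial(k + 3). ✓
Sum = s_(10) − s_(3); s_(10) = -122076184604774400, s_(3) = -738720 ⇒ -122076184604035680.

Σ = -122076184604035680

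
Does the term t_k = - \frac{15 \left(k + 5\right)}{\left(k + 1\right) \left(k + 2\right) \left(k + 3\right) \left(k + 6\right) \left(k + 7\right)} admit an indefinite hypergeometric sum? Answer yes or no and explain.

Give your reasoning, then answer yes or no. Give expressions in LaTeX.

t_(k+1)/t_k = (k + 1)*(k + 6)**2/((k + 4)*(k + 5)*(k + 8)).
So A=k + 1 and B=k + 8, with C=k**3 + 14*k**2 + 65*k + 100.
Set up (k + 1)·f(k+1) − (k + 7)·f(k) − (k**3 + 14*k**2 + 65*k + 100) = 0.
Bound: deg f ≤ 6.
A polynomial solution: f(k) = k*(k + 3)*(k + 4)**2*(k + 5)**2/36.
Get s_k = R·t_k = 5*k*(-k**2 - 9*k - 20)/(12*(k**3 + 9*k**2 + 20*k + 12)) with R(k) = B(k−1)f(k)/C(k) = k*(k + 3)*(k + 4)*(k + 7)/36.
Δs = 15*(-k - 5)/(k**5 + 19*k**4 + 131*k**3 + 401*k**2 + 540*k + 252), as required.

Yes. s_k = \frac{5 k \left(- k^{2} - 9 k - 20\right)}{12 \left(k^{3} + 9 k^{2} + 20 k + 12\right)}.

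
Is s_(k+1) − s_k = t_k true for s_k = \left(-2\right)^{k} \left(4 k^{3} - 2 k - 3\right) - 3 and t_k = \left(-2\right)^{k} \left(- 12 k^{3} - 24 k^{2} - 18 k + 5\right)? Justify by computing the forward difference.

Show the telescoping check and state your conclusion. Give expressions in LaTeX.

s_(k+1) = (-2)**(k + 1)*(-2*k + 4*(k + 1)**3 - 5) - 3
s_(k+1) − s_k = (-2)**k*(-12*k**3 - 24*k**2 - 18*k + 5)
(s_(k+1) − s_k) − t_k = 0

valid (s_(k+1) − s_k reduces to t_k)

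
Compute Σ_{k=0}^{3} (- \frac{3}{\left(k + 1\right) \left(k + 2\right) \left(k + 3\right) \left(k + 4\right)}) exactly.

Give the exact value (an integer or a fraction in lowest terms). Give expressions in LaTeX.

The ratio is (k + 1)/(k + 5).
A = k + 1, B = k + 5, C = 1.
Key eq: (k + 1)·f(k+1) = (k + 4)·f(k) + (1).
d = 3 from the (1,1,0) case.
A polynomial solution: f(k) = k*(k**2 + 6*k + 11)/18.
So s_k = (B(k−1)f/C)·t_k = (k*(k + 4)*(k**2 + 6*k + 11)/18)·t_k = k*(-k**2 - 6*k - 11)/(6*(k + 1)*(k + 2)*(k + 3)).
Check: Δs_k = -3/(k**4 + 10*k**3 + 35*k**2 + 50*k + 24). ✓
Σ_(k=0)^(3) t_k = s_(4) − s_(0) = -17/105 − (0) = -17/105.

Σ = -17/105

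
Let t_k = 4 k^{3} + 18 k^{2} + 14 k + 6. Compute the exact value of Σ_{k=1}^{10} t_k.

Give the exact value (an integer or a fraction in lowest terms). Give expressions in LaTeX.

Σ = 19860

The ratio is (2*k**3 + 15*k**2 + 31*k + 21)/(2*k**3 + 9*k**2 + 7*k + 3).
Take A(k)=1, B(k)=1, C(k)=k**3 + 9*k**2/2 + 7*k/2 + 3/2.
Key eq: (1)·f(k+1) = (1)·f(k) + (k**3 + 9*k**2/2 + 7*k/2 + 3/2).
deg f ≤ 4 (via 0,0,3).
A polynomial solution: f(k) = k*(k**3 + 4*k**2 - k + 2)/4.
So s_k = (B(k−1)f/C)·t_k = (k*(k**3 + 4*k**2 - k + 2)/(2*(2*k**3 + 9*k**2 + 7*k + 3)))·t_k = k*(k**3 + 4*k**2 - k + 2).
Δs = 4*k**3 + 18*k**2 + 14*k + 6, as required.
Sum = s_(11) − s_(1); s_(11) = 19866, s_(1) = 6 ⇒ 19860.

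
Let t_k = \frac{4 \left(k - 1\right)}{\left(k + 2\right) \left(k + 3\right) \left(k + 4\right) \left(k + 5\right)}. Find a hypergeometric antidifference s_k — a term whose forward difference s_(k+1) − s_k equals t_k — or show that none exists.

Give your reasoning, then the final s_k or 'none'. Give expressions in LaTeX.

Compute t_(k+1)/t_k: get k*(k + 2)/((k - 1)*(k + 6)).
Normal form (A,B,C) = (k + 2, k + 6, k - 1).
Need (k + 2)·f(k+1) − (k + 5)·f(k) = k - 1.
Bound: deg f ≤ 3.
Solving with deg f ≤ 3: f(k) = -k/2.
Get s_k = R·t_k = -2*k/((k + 2)*(k + 3)*(k + 4)) with R(k) = B(k−1)f(k)/C(k) = -k*(k + 5)/(2*(k - 1)).
Verify: 4*(k - 1)/(k**4 + 14*k**3 + 71*k**2 + 154*k + 120) matches t_k.

s_k = - \frac{2 k}{\left(k + 2\right) \left(k + 3\right) \left(k + 4\right)}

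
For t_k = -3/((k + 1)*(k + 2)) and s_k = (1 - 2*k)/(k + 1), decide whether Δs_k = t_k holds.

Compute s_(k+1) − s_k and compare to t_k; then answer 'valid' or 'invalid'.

Valid — Δs_k = t_k.

s_(k+1) = (-2*k - 1)/(k + 2)
s_(k+1) − s_k = -3/(k**2 + 3*k + 2)
(s_(k+1) − s_k) − t_k = 0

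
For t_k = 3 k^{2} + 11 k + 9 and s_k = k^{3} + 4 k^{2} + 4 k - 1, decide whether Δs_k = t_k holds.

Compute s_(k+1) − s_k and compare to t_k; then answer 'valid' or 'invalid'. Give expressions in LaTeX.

s_(k+1) = k**3 + 7*k**2 + 15*k + 8
s_(k+1) − s_k = 3*k**2 + 11*k + 9
(s_(k+1) − s_k) − t_k = 0

Valid: the claim telescopes to t_k.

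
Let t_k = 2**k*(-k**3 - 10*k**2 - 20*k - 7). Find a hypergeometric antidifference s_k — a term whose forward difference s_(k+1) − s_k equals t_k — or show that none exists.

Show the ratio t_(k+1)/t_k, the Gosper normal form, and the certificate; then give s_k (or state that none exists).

s_k = 2**k*(-k**3 - 4*k**2 + 2*k - 1)

Ratio r(k) = 2*(k**3 + 13*k**2 + 43*k + 38)/(k**3 + 10*k**2 + 20*k + 7).
Factor: A=2; B=1; C=k**3 + 10*k**2 + 20*k + 7.
f must satisfy (2)·f(k+1) − (1)·f(k) = k**3 + 10*k**2 + 20*k + 7.
From deg A=0, deg B=0, deg C=3: d=3.
Match coefficients ⇒ f(k) = k**3 + 4*k**2 - 2*k + 1.
So s_k = (B(k−1)f/C)·t_k = ((k**3 + 4*k**2 - 2*k + 1)/(k**3 + 10*k**2 + 20*k + 7))·t_k = 2**k*(-k**3 - 4*k**2 + 2*k - 1).
Verify: 2**k*(-k**3 - 10*k**2 - 20*k - 7) matches t_k.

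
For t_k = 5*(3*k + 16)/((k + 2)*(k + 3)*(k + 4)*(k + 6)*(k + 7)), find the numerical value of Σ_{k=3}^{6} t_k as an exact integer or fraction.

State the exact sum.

Compute t_(k+1)/t_k: get (k + 2)*(k + 6)*(3*k + 19)/((k + 5)*(k + 8)*(3*k + 16)).
Take A(k)=k + 2, B(k)=k + 8, C(k)=k**2 + 31*k/3 + 80/3.
f must satisfy (k + 2)·f(k+1) − (k + 7)·f(k) = k**2 + 31*k/3 + 80/3.
From deg A=1, deg B=1, deg C=2: d=5.
Solving with deg f ≤ 5: f(k) = k*(k + 4)*(k + 5)*(k**2 + 11*k + 36)/108.
Get s_k = R·t_k = 5*k*(k**2 + 11*k + 36)/(36*(k**3 + 11*k**2 + 36*k + 36)) with R(k) = B(k−1)f(k)/C(k) = k*(k + 4)*(k + 7)*(k**2 + 11*k + 36)/(36*(3*k + 16)).
s_(k+1) − s_k = 5*(3*k + 16)/(k**5 + 22*k**4 + 185*k**3 + 740*k**2 + 1404*k + 1008) = t_k.
Sum = s_(7) − s_(3); s_(7) = 7/52, s_(3) = 13/108 ⇒ 5/351.

Σ = 5/351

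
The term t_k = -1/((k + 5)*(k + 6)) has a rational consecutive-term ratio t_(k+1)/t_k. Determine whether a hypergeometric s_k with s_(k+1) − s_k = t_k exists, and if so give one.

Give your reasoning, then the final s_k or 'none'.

s_k = -k/(5*k + 25)

Compute t_(k+1)/t_k: get (k + 5)/(k + 7).
Take A(k)=k + 5, B(k)=k + 7, C(k)=1.
Need (k + 5)·f(k+1) − (k + 6)·f(k) = 1.
Bound: deg f ≤ 1.
Solve for f: f(k) = k/5 (degree 1 ≤ 1).
R(k) = B(k−1)·f(k)/C(k) = k*(k + 6)/5; s_k = R·t_k = -k/(5*k + 25).
s_(k+1) − s_k = -1/(k**2 + 11*k + 30) = t_k.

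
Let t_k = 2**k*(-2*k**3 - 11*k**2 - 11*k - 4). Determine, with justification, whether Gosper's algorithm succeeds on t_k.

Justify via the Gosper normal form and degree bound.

Compute t_(k+1)/t_k: get 2*(2*k**3 + 17*k**2 + 39*k + 28)/(2*k**3 + 11*k**2 + 11*k + 4).
Normal form (A,B,C) = (2, 1, k**3 + 11*k**2/2 + 11*k/2 + 2).
f must satisfy (2)·f(k+1) − (1)·f(k) = k**3 + 11*k**2/2 + 11*k/2 + 2.
d = 3 from the (0,0,3) case.
Match coefficients ⇒ f(k) = (k - 1)*(2*k**2 + k + 4)/2.
R(k) = B(k−1)·f(k)/C(k) = (k - 1)*(2*k**2 + k + 4)/(2*k**3 + 11*k**2 + 11*k + 4); s_k = R·t_k = 2**k*(-2*k**3 + k**2 - 3*k + 4).
Verify: 2**k*(-2*k**3 - 11*k**2 - 11*k - 4) matches t_k.

Yes. s_k = 2**k*(-2*k**3 + k**2 - 3*k + 4).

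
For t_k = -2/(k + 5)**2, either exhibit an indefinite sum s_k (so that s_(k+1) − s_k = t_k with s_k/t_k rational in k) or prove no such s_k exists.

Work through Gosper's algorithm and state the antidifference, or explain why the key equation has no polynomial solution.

Compute t_(k+1)/t_k: get (k + 5)**2/(k + 6)**2.
Take A(k)=k**2 + 10*k + 25, B(k)=k**2 + 12*k + 36, C(k)=1.
f must satisfy (k**2 + 10*k + 25)·f(k+1) − (k**2 + 10*k + 25)·f(k) = 1.
Bound: deg f ≤ 0.
Put f(k) = c0: A·f(k+1) − B(k−1)·f(k) − C = -1; need -1 = 0 — inconsistent ⇒ no f, not summable.

not Gosper-summable; s_k does not exist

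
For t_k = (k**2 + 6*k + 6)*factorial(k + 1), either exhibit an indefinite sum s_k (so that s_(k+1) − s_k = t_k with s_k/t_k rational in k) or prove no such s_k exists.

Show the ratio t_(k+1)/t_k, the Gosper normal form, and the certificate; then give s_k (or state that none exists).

Ratio r(k) = (k + 2)*(6*k + (k + 1)**2 + 12)/(k**2 + 6*k + 6).
Factor: A=k + 2; B=1; C=k**2 + 6*k + 6.
f must satisfy (k + 2)·f(k+1) − (1)·f(k) = k**2 + 6*k + 6.
From deg A=1, deg B=0, deg C=2: d=1.
Solving with deg f ≤ 1: f(k) = k + 4.
Get s_k = R·t_k = (k + 4)*factorial(k + 1) with R(k) = B(k−1)f(k)/C(k) = (k + 4)/(k**2 + 6*k + 6).
Δs = (k**2 + 6*k + 6)*factorial(k + 1), as required.

s_k = (k + 4)*factorial(k + 1)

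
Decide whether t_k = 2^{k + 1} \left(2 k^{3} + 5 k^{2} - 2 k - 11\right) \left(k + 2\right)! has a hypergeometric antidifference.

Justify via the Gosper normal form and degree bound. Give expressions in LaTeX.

Yes. s_k = 2^{k + 1} \left(k^{2} - 2 k - 1\right) \left(k + 2\right)!.

r(k) = 2*(2*k**4 + 17*k**3 + 47*k**2 + 36*k - 18)/(2*k**3 + 5*k**2 - 2*k - 11) after simplifying.
Gosper form: A/B · C(k+1)/C(k) with A=2*k + 6, B=1, C=k**3 + 5*k**2/2 - k - 11/2.
Need (2*k + 6)·f(k+1) − (1)·f(k) = k**3 + 5*k**2/2 - k - 11/2.
Bound: deg f ≤ 2.
Match coefficients ⇒ f(k) = (k**2 - 2*k - 1)/2.
Then R = B(k−1)f/C = (k**2 - 2*k - 1)/(2*k**3 + 5*k**2 - 2*k - 11), so s_k = R(k)·t_k = 2**(k + 1)*(k**2 - 2*k - 1)*factorial(k + 2).
Verify: 2**(k + 1)*(2*k**3 + 5*k**2 - 2*k - 11)*factorial(k + 2) matches t_k.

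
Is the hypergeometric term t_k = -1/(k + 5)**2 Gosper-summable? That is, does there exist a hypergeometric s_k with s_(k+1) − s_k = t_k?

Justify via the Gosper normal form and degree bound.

The ratio is (k + 5)**2/(k + 6)**2.
Factor: A=k**2 + 10*k + 25; B=k**2 + 12*k + 36; C=1.
f must satisfy (k**2 + 10*k + 25)·f(k+1) − (k**2 + 10*k + 25)·f(k) = 1.
deg f ≤ 0 (via 2,2,0).
Generic f = c0 gives residual -1; -1 = 0 cannot hold, so t_k is not Gosper-summable.

No; the coefficient equations for f are inconsistent.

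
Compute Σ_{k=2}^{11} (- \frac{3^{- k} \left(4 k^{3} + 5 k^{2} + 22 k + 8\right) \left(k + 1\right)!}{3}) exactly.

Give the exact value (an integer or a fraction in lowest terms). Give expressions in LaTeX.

Step 1: r(k) = (4*k**4 + 25*k**3 + 78*k**2 + 127*k + 78)/(3*(4*k**3 + 5*k**2 + 22*k + 8)).
Normal form (A,B,C) = (k/3 + 2/3, 1, k**3 + 5*k**2/4 + 11*k/2 + 2).
Set up (k/3 + 2/3)·f(k+1) − (1)·f(k) − (k**3 + 5*k**2/4 + 11*k/2 + 2) = 0.
From deg A=1, deg B=0, deg C=3: d=2.
Coefficient equations give f(k) = 3*(4*k**2 + k + 2)/4.
Certificate R = B(k−1)f/C = 3*(4*k**2 + k + 2)/(4*k**3 + 5*k**2 + 22*k + 8) gives s_k = -(4*k**2 + k + 2)*factorial(k + 1)/3**k.
Check: Δs_k = -(4*k**3 + 5*k**2 + 22*k + 8)*factorial(k + 1)/(3*3**k). ✓
Evaluate s at k=12 and k=2: -15119104000/2187 and -40/3; difference -15119074840/2187.

Σ = -15119074840/2187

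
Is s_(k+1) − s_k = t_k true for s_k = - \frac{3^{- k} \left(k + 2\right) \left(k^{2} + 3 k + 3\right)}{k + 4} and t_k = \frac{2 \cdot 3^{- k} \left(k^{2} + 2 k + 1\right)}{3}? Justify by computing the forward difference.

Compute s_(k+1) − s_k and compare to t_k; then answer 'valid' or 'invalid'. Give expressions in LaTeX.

s_(k+1) = -(k + 3)*(3*k + (k + 1)**2 + 6)/(3*3**k*(k + 5))
s_(k+1) − s_k = 2*(k**4 + 9*k**3 + 24*k**2 + 22*k + 3)/(3*3**k*(k**2 + 9*k + 20))
(s_(k+1) − s_k) − t_k = 2*(-2*k**3 - 15*k**2 - 27*k - 17)/(3*3**k*(k**2 + 9*k + 20))

Invalid: residual \frac{2 \cdot 3^{- k} \left(- 2 k^{3} - 15 k^{2} - 27 k - 17\right)}{3 \left(k^{2} + 9 k + 20\right)} ≠ 0.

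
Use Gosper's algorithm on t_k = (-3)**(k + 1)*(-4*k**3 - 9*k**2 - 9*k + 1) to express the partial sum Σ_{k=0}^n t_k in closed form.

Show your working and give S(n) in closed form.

S(n) = 9*(-3)**n*n**3 + 27*(-3)**n*n**2 + 27*(-3)**n*n - 3

Step 1: r(k) = 3*(-4*k**3 - 21*k**2 - 39*k - 21)/(4*k**3 + 9*k**2 + 9*k - 1).
Normal form (A,B,C) = (-3, 1, k**3 + 9*k**2/4 + 9*k/4 - 1/4).
f must satisfy (-3)·f(k+1) − (1)·f(k) = k**3 + 9*k**2/4 + 9*k/4 - 1/4.
Degrees (0,0,3) ⇒ d ≤ 3.
Solving with deg f ≤ 3: f(k) = -(k - 1)*(k**2 + k + 1)/4.
Get s_k = R·t_k = (-3)**(k + 1)*(k**3 - 1) with R(k) = B(k−1)f(k)/C(k) = -(k - 1)*(k**2 + k + 1)/(4*k**3 + 9*k**2 + 9*k - 1).
Verify: (-3)**(k + 1)*(-k**3 - 3*(k + 1)**3 + 4) matches t_k.
s_(n+1) = (-3)**(n + 2)*n*(n**2 + 3*n + 3) and s_(0) = 3, so S(n) = 9*(-3)**n*n**3 + 27*(-3)**n*n**2 + 27*(-3)**n*n - 3.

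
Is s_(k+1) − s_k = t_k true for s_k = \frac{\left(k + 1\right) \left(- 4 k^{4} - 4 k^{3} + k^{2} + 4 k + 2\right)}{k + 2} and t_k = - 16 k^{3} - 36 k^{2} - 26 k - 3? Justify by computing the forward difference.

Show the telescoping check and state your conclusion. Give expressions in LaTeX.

s_(k+1) = (k + 2)*(4*k - 4*(k + 1)**4 - 4*(k + 1)**3 + (k + 1)**2 + 6)/(k + 3)
s_(k+1) − s_k = 2*(-8*k**5 - 52*k**4 - 119*k**3 - 125*k**2 - 56*k - 5)/(k**2 + 5*k + 6)
(s_(k+1) − s_k) − t_k = (12*k**4 + 64*k**3 + 99*k**2 + 59*k + 8)/(k**2 + 5*k + 6)

Invalid: residual \frac{12 k^{4} + 64 k^{3} + 99 k^{2} + 59 k + 8}{k^{2} + 5 k + 6} ≠ 0.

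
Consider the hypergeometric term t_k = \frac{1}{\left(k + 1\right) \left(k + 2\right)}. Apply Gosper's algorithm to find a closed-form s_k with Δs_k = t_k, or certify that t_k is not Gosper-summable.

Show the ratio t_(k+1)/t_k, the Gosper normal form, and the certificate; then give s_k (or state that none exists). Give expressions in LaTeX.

r(k) = (k + 1)/(k + 3) after simplifying.
Gosper form: A/B · C(k+1)/C(k) with A=k + 1, B=k + 3, C=1.
Need (k + 1)·f(k+1) − (k + 2)·f(k) = 1.
Degrees (1,1,0) ⇒ d ≤ 1.
Match coefficients ⇒ f(k) = k.
So s_k = (B(k−1)f/C)·t_k = (k*(k + 2))·t_k = k/(k + 1).
Verify: 1/(k**2 + 3*k + 2) matches t_k.

s_k = \frac{k}{k + 1}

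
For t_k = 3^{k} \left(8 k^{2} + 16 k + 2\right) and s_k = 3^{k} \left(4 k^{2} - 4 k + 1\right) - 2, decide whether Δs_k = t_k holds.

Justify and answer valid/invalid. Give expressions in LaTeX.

s_(k+1) = 3**(k + 1)*(-4*k + 4*(k + 1)**2 - 3) - 2
s_(k+1) − s_k = 3**k*(8*k**2 + 16*k + 2)
(s_(k+1) − s_k) − t_k = 0

valid (s_(k+1) − s_k reduces to t_k)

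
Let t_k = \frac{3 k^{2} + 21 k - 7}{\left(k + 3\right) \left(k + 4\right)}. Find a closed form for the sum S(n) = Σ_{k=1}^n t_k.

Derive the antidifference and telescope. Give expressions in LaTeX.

Step 1: r(k) = (k + 3)*(21*k + 3*(k + 1)**2 + 14)/((k + 5)*(3*k**2 + 21*k - 7)).
So A=k + 3 and B=k + 5, with C=k**2 + 7*k - 7/3.
Set up (k + 3)·f(k+1) − (k + 4)·f(k) − (k**2 + 7*k - 7/3) = 0.
d = 2 from the (1,1,2) case.
Solve for f: f(k) = k*(9*k - 16)/9 (degree 2 ≤ 2).
R(k) = B(k−1)·f(k)/C(k) = k*(k + 4)*(9*k - 16)/(3*(3*k**2 + 21*k - 7)); s_k = R·t_k = k*(9*k - 16)/(3*(k + 3)).
Verify: (3*k**2 + 21*k - 7)/(k**2 + 7*k + 12) matches t_k.
s_(n+1) = (9*n**2 + 2*n - 7)/(3*(n + 4)) and s_(1) = -7/12, so S(n) = n*(12*n + 5)/(4*(n + 4)).

S(n) = \frac{n \left(12 n + 5\right)}{4 \left(n + 4\right)}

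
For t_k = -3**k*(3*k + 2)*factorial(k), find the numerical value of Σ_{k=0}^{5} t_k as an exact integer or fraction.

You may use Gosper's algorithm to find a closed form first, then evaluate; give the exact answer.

Σ = -524879

r(k) = 3*(k + 1)*(3*k + 5)/(3*k + 2) after simplifying.
So A=3*k + 3 and B=1, with C=k + 2/3.
Need (3*k + 3)·f(k+1) − (1)·f(k) = k + 2/3.
d = 0 from the (1,0,1) case.
Coefficient equations give f(k) = 1/3.
Get s_k = R·t_k = -3**k*factorial(k) with R(k) = B(k−1)f(k)/C(k) = 1/(3*k + 2).
Check: Δs_k = -3**k*(3*k + 2)*factorial(k). ✓
Σ_(k=0)^(5) t_k = s_(6) − s_(0) = -524880 − (-1) = -524879.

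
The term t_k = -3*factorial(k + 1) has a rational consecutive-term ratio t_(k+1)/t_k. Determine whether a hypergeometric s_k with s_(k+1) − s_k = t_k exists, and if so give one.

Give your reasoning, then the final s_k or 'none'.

r(k) = k + 2 after simplifying.
So A=k + 2 and B=1, with C=1.
f must satisfy (k + 2)·f(k+1) − (1)·f(k) = 1.
deg f ≤ -1 (via 1,0,0).
Negative degree bound (-1): no f exists, t_k not Gosper-summable.

none — t_k is not Gosper-summable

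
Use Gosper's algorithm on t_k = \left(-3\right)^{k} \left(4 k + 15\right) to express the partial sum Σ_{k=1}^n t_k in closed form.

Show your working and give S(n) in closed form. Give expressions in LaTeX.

r(k) = 3*(-4*k - 19)/(4*k + 15) after simplifying.
So A=-3 and B=1, with C=k + 15/4.
Set up (-3)·f(k+1) − (1)·f(k) − (k + 15/4) = 0.
d = 1 from the (0,0,1) case.
A polynomial solution: f(k) = -(k + 3)/4.
So s_k = (B(k−1)f/C)·t_k = (-(k + 3)/(4*k + 15))·t_k = (-3)**k*(-k - 3).
Verify: (-3)**k*(4*k + 15) matches t_k.
Telescope: S(n) = s_(n+1) − s_(1) = 3*(-3)**n*(n + 4) − (12) = 3*(-3)**n*n + 12*(-3)**n - 12.

S(n) = 3 \left(-3\right)^{n} n + 12 \left(-3\right)^{n} - 12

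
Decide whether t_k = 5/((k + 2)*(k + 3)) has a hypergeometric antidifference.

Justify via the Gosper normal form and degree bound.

Yes. s_k = 5*k/(2*(k + 2)).

The ratio is (k + 2)/(k + 4).
Normal form (A,B,C) = (k + 2, k + 4, 1).
Need (k + 2)·f(k+1) − (k + 3)·f(k) = 1.
From deg A=1, deg B=1, deg C=0: d=1.
Solving with deg f ≤ 1: f(k) = k/2.
Get s_k = R·t_k = 5*k/(2*(k + 2)) with R(k) = B(k−1)f(k)/C(k) = k*(k + 3)/2.
Check: Δs_k = 5/(k**2 + 5*k + 6). ✓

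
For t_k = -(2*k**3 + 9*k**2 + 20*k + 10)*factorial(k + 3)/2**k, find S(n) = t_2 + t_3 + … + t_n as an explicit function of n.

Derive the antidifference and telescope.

r(k) = (2*k**4 + 23*k**3 + 104*k**2 + 217*k + 164)/(2*(2*k**3 + 9*k**2 + 20*k + 10)) after simplifying.
Take A(k)=k/2 + 2, B(k)=1, C(k)=k**3 + 9*k**2/2 + 10*k + 5.
Solve (k/2 + 2)·f(k+1) − (1)·f(k) = k**3 + 9*k**2/2 + 10*k + 5.
deg f ≤ 2 (via 1,0,3).
A polynomial solution: f(k) = (k + 1)*(2*k - 1).
Certificate R = B(k−1)f/C = 2*(k + 1)*(2*k - 1)/(2*k**3 + 9*k**2 + 20*k + 10) gives s_k = -2**(1 - k)*(k + 1)*(2*k - 1)*factorial(k + 3).
s_(k+1) − s_k = -(2*k**3 + 9*k**2 + 20*k + 10)*factorial(k + 3)/2**k = t_k.
Evaluate: s_(n+1) = -(n + 2)*(2*n + 1)*factorial(n + 4)/2**n; subtract s_(2) = -540 ⇒ S(n) = 540 - 2*n**2*factorial(n + 4)/2**n - 5*n*factorial(n + 4)/2**n - 2*factorial(n + 4)/2**n.

S(n) = 540 - 2*n**2*factorial(n + 4)/2**n - 5*n*factorial(n + 4)/2**n - 2*factorial(n + 4)/2**n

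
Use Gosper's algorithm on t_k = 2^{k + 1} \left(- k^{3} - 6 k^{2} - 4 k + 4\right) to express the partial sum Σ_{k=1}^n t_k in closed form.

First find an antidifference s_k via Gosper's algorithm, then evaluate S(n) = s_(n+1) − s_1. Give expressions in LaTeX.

Ratio r(k) = 2*(k**3 + 9*k**2 + 19*k + 7)/(k**3 + 6*k**2 + 4*k - 4).
So A=2 and B=1, with C=k**3 + 6*k**2 + 4*k - 4.
Solve (2)·f(k+1) − (1)·f(k) = k**3 + 6*k**2 + 4*k - 4.
d = 3 from the (0,0,3) case.
Solving with deg f ≤ 3: f(k) = k**3 - 2*k - 2.
So s_k = (B(k−1)f/C)·t_k = ((k**3 - 2*k - 2)/(k**3 + 6*k**2 + 4*k - 4))·t_k = 2**(k + 1)*(-k**3 + 2*k + 2).
Δs = 2**(k + 1)*(-k**3 - 6*k**2 - 4*k + 4), as required.
Evaluate: s_(n+1) = 2**(n + 2)*(-n**3 - 3*n**2 - n + 3); subtract s_(1) = 12 ⇒ S(n) = -4*2**n*n**3 - 12*2**n*n**2 - 4*2**n*n + 12*2**n - 12.

S(n) = - 4 \cdot 2^{n} n^{3} - 12 \cdot 2^{n} n^{2} - 4 \cdot 2^{n} n + 12 \cdot 2^{n} - 12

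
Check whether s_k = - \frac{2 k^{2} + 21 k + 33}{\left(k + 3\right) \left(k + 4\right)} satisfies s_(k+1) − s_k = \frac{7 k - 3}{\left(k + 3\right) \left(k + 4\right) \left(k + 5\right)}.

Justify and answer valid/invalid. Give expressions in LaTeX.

s_(k+1) = (-21*k - 2*(k + 1)**2 - 54)/((k + 4)*(k + 5))
s_(k+1) − s_k = (7*k - 3)/(k**3 + 12*k**2 + 47*k + 60)
(s_(k+1) − s_k) − t_k = 0

valid; difference matches t_k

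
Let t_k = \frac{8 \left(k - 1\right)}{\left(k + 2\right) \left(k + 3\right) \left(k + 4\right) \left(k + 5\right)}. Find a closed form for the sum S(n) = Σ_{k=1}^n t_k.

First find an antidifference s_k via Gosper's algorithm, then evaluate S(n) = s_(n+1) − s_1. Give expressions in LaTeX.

S(n) = \frac{n \left(n^{2} + 12 n - 13\right)}{15 \left(n^{3} + 12 n^{2} + 47 n + 60\right)}

t_(k+1)/t_k = k*(k + 2)/((k - 1)*(k + 6)).
Normal form (A,B,C) = (k + 2, k + 6, k - 1).
Key eq: (k + 2)·f(k+1) = (k + 5)·f(k) + (k - 1).
d = 3 from the (1,1,1) case.
A polynomial solution: f(k) = -k/2.
Certificate R = B(k−1)f/C = -k*(k + 5)/(2*(k - 1)) gives s_k = -4*k/((k + 2)*(k + 3)*(k + 4)).
Δs = 8*(k - 1)/(k**4 + 14*k**3 + 71*k**2 + 154*k + 120), as required.
Evaluate: s_(n+1) = 4*(-n - 1)/(n**3 + 12*n**2 + 47*n + 60); subtract s_(1) = -1/15 ⇒ S(n) = n*(n**2 + 12*n - 13)/(15*(n**3 + 12*n**2 + 47*n + 60)).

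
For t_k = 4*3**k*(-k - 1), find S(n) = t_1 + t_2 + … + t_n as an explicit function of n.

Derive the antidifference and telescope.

S(n) = -6*3**n*n - 3*3**n + 3

t_(k+1)/t_k = 3*(k + 2)/(k + 1).
Gosper form: A/B · C(k+1)/C(k) with A=3, B=1, C=k + 1.
Key eq: (3)·f(k+1) = (1)·f(k) + (k + 1).
Bound: deg f ≤ 1.
Coefficient equations give f(k) = (2*k - 1)/4.
R(k) = B(k−1)·f(k)/C(k) = (2*k - 1)/(4*(k + 1)); s_k = R·t_k = 3**k*(1 - 2*k).
s_(k+1) − s_k = 4*3**k*(-k - 1) = t_k.
Telescope: S(n) = s_(n+1) − s_(1) = 3**(n + 1)*(-2*n - 1) − (-3) = -6*3**n*n - 3*3**n + 3.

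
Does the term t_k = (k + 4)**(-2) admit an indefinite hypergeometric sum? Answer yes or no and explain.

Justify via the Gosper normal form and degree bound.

No — the linear system for f has no solution.

r(k) = (k + 4)**2/(k + 5)**2 after simplifying.
Take A(k)=k**2 + 8*k + 16, B(k)=k**2 + 10*k + 25, C(k)=1.
Set up (k**2 + 8*k + 16)·f(k+1) − (k**2 + 8*k + 16)·f(k) − (1) = 0.
Bound: deg f ≤ 0.
Put f(k) = c0: A·f(k+1) − B(k−1)·f(k) − C = -1; need -1 = 0 — inconsistent ⇒ no f, not summable.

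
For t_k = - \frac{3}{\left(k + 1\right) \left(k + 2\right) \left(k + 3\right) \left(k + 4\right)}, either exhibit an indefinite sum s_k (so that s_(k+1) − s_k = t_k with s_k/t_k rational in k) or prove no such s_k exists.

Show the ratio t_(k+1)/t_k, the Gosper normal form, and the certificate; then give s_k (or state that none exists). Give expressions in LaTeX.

Compute t_(k+1)/t_k: get (k + 1)/(k + 5).
Take A(k)=k + 1, B(k)=k + 5, C(k)=1.
Set up (k + 1)·f(k+1) − (k + 4)·f(k) − (1) = 0.
deg f ≤ 3 (via 1,1,0).
Coefficient equations give f(k) = k*(k**2 + 6*k + 11)/18.
So s_k = (B(k−1)f/C)·t_k = (k*(k + 4)*(k**2 + 6*k + 11)/18)·t_k = k*(-k**2 - 6*k - 11)/(6*(k + 1)*(k + 2)*(k + 3)).
s_(k+1) − s_k = -3/(k**4 + 10*k**3 + 35*k**2 + 50*k + 24) = t_k.

s_k = \frac{k \left(- k^{2} - 6 k - 11\right)}{6 \left(k + 1\right) \left(k + 2\right) \left(k + 3\right)}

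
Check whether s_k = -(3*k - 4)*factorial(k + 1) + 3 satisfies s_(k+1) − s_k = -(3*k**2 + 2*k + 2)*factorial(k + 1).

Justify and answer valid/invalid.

valid (s_(k+1) − s_k reduces to t_k)

s_(k+1) = -(3*k - 1)*factorial(k + 2) + 3
s_(k+1) − s_k = -(3*k**2 + 2*k + 2)*factorial(k + 1)
(s_(k+1) − s_k) − t_k = 0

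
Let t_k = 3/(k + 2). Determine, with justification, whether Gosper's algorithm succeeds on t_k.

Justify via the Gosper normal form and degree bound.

No. Not Gosper-summable.

Ratio r(k) = (k + 2)/(k + 3).
A = k + 2, B = k + 3, C = 1.
Need (k + 2)·f(k+1) − (k + 2)·f(k) = 1.
Bound: deg f ≤ 0.
Put f(k) = c0: A·f(k+1) − B(k−1)·f(k) − C = -1; need -1 = 0 — inconsistent ⇒ no f, not summable.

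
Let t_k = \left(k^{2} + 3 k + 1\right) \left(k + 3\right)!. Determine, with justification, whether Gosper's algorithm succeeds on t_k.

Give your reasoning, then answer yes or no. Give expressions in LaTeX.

Ratio r(k) = (k + 4)*(3*k + (k + 1)**2 + 4)/(k**2 + 3*k + 1).
Take A(k)=k + 4, B(k)=1, C(k)=k**2 + 3*k + 1.
f must satisfy (k + 4)·f(k+1) − (1)·f(k) = k**2 + 3*k + 1.
From deg A=1, deg B=0, deg C=2: d=1.
Match coefficients ⇒ f(k) = k - 1.
Get s_k = R·t_k = (k - 1)*factorial(k + 3) with R(k) = B(k−1)f(k)/C(k) = (k - 1)/(k**2 + 3*k + 1).
Verify: (k**2 + 3*k + 1)*factorial(k + 3) matches t_k.

Yes. s_k = \left(k - 1\right) \left(k + 3\right)!.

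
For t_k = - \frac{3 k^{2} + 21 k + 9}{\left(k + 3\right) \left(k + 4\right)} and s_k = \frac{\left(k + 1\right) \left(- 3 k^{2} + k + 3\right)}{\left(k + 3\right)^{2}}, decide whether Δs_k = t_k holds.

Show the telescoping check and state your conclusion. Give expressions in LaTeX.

s_(k+1) = (k + 2)*(k - 3*(k + 1)**2 + 4)/(k + 4)**2
s_(k+1) − s_k = (-3*k**4 - 42*k**3 - 154*k**2 - 157*k - 30)/(k**4 + 14*k**3 + 73*k**2 + 168*k + 144)
(s_(k+1) − s_k) − t_k = 2*(19*k**2 + 79*k + 39)/(k**4 + 14*k**3 + 73*k**2 + 168*k + 144)

Invalid: residual \frac{2 \left(19 k^{2} + 79 k + 39\right)}{k^{4} + 14 k^{3} + 73 k^{2} + 168 k + 144} ≠ 0.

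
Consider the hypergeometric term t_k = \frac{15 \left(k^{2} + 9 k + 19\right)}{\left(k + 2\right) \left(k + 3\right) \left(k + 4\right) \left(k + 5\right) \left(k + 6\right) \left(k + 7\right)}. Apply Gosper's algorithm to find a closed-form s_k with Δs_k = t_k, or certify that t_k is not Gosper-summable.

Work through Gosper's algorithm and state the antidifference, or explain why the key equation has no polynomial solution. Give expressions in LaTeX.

Ratio r(k) = (k + 2)*(9*k + (k + 1)**2 + 28)/((k + 8)*(k**2 + 9*k + 19)).
Factor: A=k + 2; B=k + 8; C=k**2 + 9*k + 19.
Key eq: (k + 2)·f(k+1) = (k + 7)·f(k) + (k**2 + 9*k + 19).
Bound: deg f ≤ 5.
Coefficient equations give f(k) = k*(k + 3)*(k + 5)*(k**2 + 12*k + 44)/144.
R(k) = B(k−1)·f(k)/C(k) = k*(k + 3)*(k + 5)*(k + 7)*(k**2 + 12*k + 44)/(144*(k**2 + 9*k + 19)); s_k = R·t_k = 5*k*(k**2 + 12*k + 44)/(48*(k**3 + 12*k**2 + 44*k + 48)).
Δs = 15*(k**2 + 9*k + 19)/(k**6 + 27*k**5 + 295*k**4 + 1665*k**3 + 5104*k**2 + 8028*k + 5040), as required.

s_k = \frac{5 k \left(k^{2} + 12 k + 44\right)}{48 \left(k^{3} + 12 k^{2} + 44 k + 48\right)}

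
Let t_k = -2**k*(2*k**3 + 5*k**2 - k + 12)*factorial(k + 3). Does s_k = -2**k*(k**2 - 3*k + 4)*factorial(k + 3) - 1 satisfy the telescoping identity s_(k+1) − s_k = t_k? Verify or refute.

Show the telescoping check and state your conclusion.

s_(k+1) = -2**(k + 1)*(-3*k + (k + 1)**2 + 1)*factorial(k + 4) - 1
s_(k+1) − s_k = -2**k*(2*k**3 + 5*k**2 - k + 12)*factorial(k + 3)
(s_(k+1) − s_k) − t_k = 0

Valid: the claim telescopes to t_k.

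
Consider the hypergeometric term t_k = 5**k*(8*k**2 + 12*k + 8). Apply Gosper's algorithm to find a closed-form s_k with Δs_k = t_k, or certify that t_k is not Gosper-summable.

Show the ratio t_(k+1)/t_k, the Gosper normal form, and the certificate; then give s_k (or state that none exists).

The ratio is 5*(2*k**2 + 7*k + 7)/(2*k**2 + 3*k + 2).
Gosper form: A/B · C(k+1)/C(k) with A=5, B=1, C=k**2 + 3*k/2 + 1.
Solve (5)·f(k+1) − (1)·f(k) = k**2 + 3*k/2 + 1.
Bound: deg f ≤ 2.
Solving with deg f ≤ 2: f(k) = (k**2 - k + 1)/4.
Certificate R = B(k−1)f/C = (k**2 - k + 1)/(2*(2*k**2 + 3*k + 2)) gives s_k = 2*5**k*(k**2 - k + 1).
Δs = 5**k*(8*k**2 + 12*k + 8), as required.

s_k = 2*5**k*(k**2 - k + 1)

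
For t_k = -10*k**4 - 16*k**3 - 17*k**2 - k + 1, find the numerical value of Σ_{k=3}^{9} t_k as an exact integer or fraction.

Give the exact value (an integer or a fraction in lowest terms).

Σ = -190211

r(k) = (10*k**4 + 56*k**3 + 125*k**2 + 123*k + 43)/(10*k**4 + 16*k**3 + 17*k**2 + k - 1) after simplifying.
A = 1, B = 1, C = k**4 + 8*k**3/5 + 17*k**2/10 + k/10 - 1/10.
Need (1)·f(k+1) − (1)·f(k) = k**4 + 8*k**3/5 + 17*k**2/10 + k/10 - 1/10.
deg f ≤ 5 (via 0,0,4).
Match coefficients ⇒ f(k) = k*(2*k**4 - k**3 + k**2 - 4*k + 1)/10.
So s_k = (B(k−1)f/C)·t_k = (k*(2*k**4 - k**3 + k**2 - 4*k + 1)/(10*k**4 + 16*k**3 + 17*k**2 + k - 1))·t_k = k*(-2*k**4 + k**3 - k**2 + 4*k - 1).
s_(k+1) − s_k = -10*k**4 - 16*k**3 - 17*k**2 - k + 1 = t_k.
Evaluate s at k=10 and k=3: -190610 and -399; difference -190211.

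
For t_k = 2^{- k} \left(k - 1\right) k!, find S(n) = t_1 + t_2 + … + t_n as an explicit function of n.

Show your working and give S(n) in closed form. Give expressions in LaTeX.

t_(k+1)/t_k = k*(k + 1)/(2*(k - 1)).
A = k/2 + 1/2, B = 1, C = k - 1.
f must satisfy (k/2 + 1/2)·f(k+1) − (1)·f(k) = k - 1.
From deg A=1, deg B=0, deg C=1: d=0.
Coefficient equations give f(k) = 2.
Certificate R = B(k−1)f/C = 2/(k - 1) gives s_k = 2**(1 - k)*factorial(k).
s_(k+1) − s_k = (k - 1)*factorial(k)/2**k = t_k.
Evaluate: s_(n+1) = factorial(n + 1)/2**n; subtract s_(1) = 1 ⇒ S(n) = (-2**n + n*factorial(n) + factorial(n))/2**n.

S(n) = 2^{- n} \left(- 2^{n} + n n! + n!\right)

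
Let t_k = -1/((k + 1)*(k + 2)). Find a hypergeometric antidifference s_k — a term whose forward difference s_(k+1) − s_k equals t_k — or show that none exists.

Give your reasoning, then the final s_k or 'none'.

Ratio r(k) = (k + 1)/(k + 3).
Factor: A=k + 1; B=k + 3; C=1.
f must satisfy (k + 1)·f(k+1) − (k + 2)·f(k) = 1.
d = 1 from the (1,1,0) case.
Solve for f: f(k) = k (degree 1 ≤ 1).
Then R = B(k−1)f/C = k*(k + 2), so s_k = R(k)·t_k = -k/(k + 1).
s_(k+1) − s_k = -1/(k**2 + 3*k + 2) = t_k.

s_k = -k/(k + 1)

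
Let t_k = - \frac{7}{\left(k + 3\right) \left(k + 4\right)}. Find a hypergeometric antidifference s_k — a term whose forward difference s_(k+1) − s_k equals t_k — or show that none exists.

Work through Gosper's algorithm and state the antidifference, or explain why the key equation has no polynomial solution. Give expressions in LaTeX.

r(k) = (k + 3)/(k + 5) after simplifying.
A = k + 3, B = k + 5, C = 1.
Key eq: (k + 3)·f(k+1) = (k + 4)·f(k) + (1).
deg f ≤ 1 (via 1,1,0).
Match coefficients ⇒ f(k) = k/3.
So s_k = (B(k−1)f/C)·t_k = (k*(k + 4)/3)·t_k = -7*k/(3*k + 9).
Δs = -7/(k**2 + 7*k + 12), as required.

s_k = - \frac{7 k}{3 k + 9}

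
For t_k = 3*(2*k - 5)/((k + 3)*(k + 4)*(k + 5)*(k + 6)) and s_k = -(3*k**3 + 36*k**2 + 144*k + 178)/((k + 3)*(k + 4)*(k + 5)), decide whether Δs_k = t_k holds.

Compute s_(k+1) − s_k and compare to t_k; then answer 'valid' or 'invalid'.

s_(k+1) = (-144*k - 3*(k + 1)**3 - 36*(k + 1)**2 - 322)/((k + 4)*(k + 5)*(k + 6))
s_(k+1) − s_k = 3*(2*k - 5)/(k**4 + 18*k**3 + 119*k**2 + 342*k + 360)
(s_(k+1) − s_k) − t_k = 0

valid; difference matches t_k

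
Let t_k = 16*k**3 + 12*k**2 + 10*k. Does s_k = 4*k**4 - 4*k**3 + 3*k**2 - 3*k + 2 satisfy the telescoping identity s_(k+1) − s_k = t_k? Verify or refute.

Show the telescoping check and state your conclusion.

valid (s_(k+1) − s_k reduces to t_k)

s_(k+1) = 4*k**4 + 12*k**3 + 15*k**2 + 7*k + 2
s_(k+1) − s_k = 2*k*(8*k**2 + 6*k + 5)
(s_(k+1) − s_k) − t_k = 0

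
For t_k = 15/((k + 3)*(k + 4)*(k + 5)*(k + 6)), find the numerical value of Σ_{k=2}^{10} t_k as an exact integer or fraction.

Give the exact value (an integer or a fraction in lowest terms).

Σ = 5/224

Compute t_(k+1)/t_k: get (k + 3)/(k + 7).
A = k + 3, B = k + 7, C = 1.
Set up (k + 3)·f(k+1) − (k + 6)·f(k) − (1) = 0.
Bound: deg f ≤ 3.
Coefficient equations give f(k) = k*(k**2 + 12*k + 47)/180.
So s_k = (B(k−1)f/C)·t_k = (k*(k + 6)*(k**2 + 12*k + 47)/180)·t_k = k*(k**2 + 12*k + 47)/(12*(k + 3)*(k + 4)*(k + 5)).
Δs = 15/(k**4 + 18*k**3 + 119*k**2 + 342*k + 360), as required.
Evaluate s at k=11 and k=2: 55/672 and 5/84; difference 5/224.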